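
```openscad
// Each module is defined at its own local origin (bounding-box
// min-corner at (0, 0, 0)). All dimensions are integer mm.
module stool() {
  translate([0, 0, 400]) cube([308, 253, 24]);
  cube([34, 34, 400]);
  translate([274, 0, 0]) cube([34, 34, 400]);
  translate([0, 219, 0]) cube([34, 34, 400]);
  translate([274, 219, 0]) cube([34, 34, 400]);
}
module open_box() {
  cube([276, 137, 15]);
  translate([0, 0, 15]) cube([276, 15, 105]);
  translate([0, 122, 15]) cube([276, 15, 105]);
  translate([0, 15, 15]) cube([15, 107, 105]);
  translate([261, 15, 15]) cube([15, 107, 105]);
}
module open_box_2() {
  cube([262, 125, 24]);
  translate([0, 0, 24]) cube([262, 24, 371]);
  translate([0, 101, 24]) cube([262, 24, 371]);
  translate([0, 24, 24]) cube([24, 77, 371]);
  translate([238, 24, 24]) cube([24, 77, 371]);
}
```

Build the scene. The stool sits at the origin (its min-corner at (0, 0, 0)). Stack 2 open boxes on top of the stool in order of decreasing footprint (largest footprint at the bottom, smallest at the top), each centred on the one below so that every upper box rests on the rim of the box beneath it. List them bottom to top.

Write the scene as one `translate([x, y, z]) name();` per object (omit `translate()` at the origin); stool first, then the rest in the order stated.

stool();
translate([16, 58, 424]) open_box();
translate([23, 64, 544]) open_box_2();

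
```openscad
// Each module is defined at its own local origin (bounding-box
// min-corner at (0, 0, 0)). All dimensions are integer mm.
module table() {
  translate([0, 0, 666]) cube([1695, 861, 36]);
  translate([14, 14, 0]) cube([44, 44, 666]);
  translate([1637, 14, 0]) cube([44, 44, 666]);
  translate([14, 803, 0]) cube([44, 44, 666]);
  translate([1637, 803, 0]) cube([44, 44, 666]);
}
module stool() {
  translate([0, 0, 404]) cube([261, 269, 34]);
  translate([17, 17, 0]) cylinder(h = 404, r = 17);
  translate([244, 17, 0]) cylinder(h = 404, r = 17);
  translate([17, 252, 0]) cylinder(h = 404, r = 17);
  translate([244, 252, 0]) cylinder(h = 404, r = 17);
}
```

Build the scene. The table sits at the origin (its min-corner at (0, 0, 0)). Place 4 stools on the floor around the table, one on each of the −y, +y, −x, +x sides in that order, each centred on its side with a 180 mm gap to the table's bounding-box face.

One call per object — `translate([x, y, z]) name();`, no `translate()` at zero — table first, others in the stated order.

table();
translate([717, -449, 0]) stool();
translate([717, 1041, 0]) stool();
translate([-441, 296, 0]) stool();
translate([1875, 296, 0]) stool();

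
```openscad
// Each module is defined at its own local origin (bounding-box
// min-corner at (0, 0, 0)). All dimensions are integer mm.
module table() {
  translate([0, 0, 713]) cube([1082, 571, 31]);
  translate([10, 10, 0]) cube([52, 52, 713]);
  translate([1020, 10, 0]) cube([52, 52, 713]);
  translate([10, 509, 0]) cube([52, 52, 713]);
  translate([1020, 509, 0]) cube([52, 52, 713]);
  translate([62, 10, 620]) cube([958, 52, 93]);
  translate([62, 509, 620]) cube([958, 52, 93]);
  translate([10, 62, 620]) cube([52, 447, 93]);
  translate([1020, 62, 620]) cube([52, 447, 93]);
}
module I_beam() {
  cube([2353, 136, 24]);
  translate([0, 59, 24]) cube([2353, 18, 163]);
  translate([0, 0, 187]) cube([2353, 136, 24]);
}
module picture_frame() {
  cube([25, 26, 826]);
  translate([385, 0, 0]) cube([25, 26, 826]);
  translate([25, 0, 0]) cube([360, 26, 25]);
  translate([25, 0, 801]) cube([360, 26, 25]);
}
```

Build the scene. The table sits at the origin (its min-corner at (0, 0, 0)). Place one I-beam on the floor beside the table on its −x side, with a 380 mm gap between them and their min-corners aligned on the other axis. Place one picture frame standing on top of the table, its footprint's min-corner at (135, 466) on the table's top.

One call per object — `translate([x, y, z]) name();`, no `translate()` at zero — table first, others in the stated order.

table();
translate([-2733, 0, 0]) I_beam();
translate([135, 466, 744]) picture_frame();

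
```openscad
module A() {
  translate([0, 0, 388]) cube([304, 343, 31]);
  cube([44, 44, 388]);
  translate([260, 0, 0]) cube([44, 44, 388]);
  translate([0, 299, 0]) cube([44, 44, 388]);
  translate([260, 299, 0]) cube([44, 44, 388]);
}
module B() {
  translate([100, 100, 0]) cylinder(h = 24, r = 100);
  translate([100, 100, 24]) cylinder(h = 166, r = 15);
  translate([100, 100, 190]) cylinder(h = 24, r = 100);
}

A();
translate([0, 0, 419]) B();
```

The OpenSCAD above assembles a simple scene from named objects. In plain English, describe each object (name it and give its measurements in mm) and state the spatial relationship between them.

A is a four-legged stool. The seat is a 304×343×31 mm slab whose top surface is at z = 419 mm; four square legs, each 44×44 mm in cross-section, run from the floor (z = 0) to the underside of the seat, each flush with a corner of the seat.

B is a spool: two coaxial disc flanges of radius 100 mm and thickness 24 mm, joined by a core cylinder of radius 15 mm and height 166 mm. The lower flange rests on z = 0 and the three cylinders share a vertical axis.

The spool is on top of the stool.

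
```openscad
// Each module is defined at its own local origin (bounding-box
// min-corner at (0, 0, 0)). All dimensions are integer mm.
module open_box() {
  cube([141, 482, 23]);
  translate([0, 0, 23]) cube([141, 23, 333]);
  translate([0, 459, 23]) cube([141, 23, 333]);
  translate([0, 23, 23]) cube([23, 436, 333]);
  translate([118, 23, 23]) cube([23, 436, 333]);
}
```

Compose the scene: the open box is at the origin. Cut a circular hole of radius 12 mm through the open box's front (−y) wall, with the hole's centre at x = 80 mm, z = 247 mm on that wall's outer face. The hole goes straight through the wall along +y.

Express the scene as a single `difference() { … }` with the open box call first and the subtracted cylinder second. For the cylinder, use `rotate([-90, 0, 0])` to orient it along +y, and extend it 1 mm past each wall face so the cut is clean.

difference() {
  open_box();
  translate([80, -1, 247]) rotate([-90, 0, 0]) cylinder(h = 25, r = 12);
}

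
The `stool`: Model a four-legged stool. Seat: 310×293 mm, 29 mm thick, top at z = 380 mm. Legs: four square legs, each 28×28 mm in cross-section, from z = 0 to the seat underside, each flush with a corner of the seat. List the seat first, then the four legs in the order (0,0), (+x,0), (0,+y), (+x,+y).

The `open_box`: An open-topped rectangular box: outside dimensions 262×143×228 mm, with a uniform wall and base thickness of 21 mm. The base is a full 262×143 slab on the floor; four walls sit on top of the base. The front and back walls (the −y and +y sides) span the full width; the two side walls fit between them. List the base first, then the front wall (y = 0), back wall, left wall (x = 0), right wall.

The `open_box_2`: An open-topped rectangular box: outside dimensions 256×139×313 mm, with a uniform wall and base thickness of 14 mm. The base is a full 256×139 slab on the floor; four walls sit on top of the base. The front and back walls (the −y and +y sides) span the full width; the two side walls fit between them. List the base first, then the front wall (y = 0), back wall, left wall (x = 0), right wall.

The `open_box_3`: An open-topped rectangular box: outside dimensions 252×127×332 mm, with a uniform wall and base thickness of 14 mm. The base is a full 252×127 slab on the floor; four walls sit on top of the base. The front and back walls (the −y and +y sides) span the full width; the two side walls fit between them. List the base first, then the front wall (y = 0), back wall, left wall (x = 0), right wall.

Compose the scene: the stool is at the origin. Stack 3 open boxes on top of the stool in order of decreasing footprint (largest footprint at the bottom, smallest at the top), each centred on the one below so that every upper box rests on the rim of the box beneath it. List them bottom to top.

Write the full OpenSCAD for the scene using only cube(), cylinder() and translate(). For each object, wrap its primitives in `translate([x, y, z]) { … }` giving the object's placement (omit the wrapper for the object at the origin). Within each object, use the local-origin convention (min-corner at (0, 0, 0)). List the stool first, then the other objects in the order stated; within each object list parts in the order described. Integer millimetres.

translate([0, 0, 351]) cube([310, 293, 29]);
cube([28, 28, 351]);
translate([282, 0, 0]) cube([28, 28, 351]);
translate([0, 265, 0]) cube([28, 28, 351]);
translate([282, 265, 0]) cube([28, 28, 351]);
translate([24, 75, 380]) {
  cube([262, 143, 21]);
  translate([0, 0, 21]) cube([262, 21, 207]);
  translate([0, 122, 21]) cube([262, 21, 207]);
  translate([0, 21, 21]) cube([21, 101, 207]);
  translate([241, 21, 21]) cube([21, 101, 207]);
}
translate([27, 77, 608]) {
  cube([256, 139, 14]);
  translate([0, 0, 14]) cube([256, 14, 299]);
  translate([0, 125, 14]) cube([256, 14, 299]);
  translate([0, 14, 14]) cube([14, 111, 299]);
  translate([242, 14, 14]) cube([14, 111, 299]);
}
translate([29, 83, 921]) {
  cube([252, 127, 14]);
  translate([0, 0, 14]) cube([252, 14, 318]);
  translate([0, 113, 14]) cube([252, 14, 318]);
  translate([0, 14, 14]) cube([14, 99, 318]);
  translate([238, 14, 14]) cube([14, 99, 318]);
}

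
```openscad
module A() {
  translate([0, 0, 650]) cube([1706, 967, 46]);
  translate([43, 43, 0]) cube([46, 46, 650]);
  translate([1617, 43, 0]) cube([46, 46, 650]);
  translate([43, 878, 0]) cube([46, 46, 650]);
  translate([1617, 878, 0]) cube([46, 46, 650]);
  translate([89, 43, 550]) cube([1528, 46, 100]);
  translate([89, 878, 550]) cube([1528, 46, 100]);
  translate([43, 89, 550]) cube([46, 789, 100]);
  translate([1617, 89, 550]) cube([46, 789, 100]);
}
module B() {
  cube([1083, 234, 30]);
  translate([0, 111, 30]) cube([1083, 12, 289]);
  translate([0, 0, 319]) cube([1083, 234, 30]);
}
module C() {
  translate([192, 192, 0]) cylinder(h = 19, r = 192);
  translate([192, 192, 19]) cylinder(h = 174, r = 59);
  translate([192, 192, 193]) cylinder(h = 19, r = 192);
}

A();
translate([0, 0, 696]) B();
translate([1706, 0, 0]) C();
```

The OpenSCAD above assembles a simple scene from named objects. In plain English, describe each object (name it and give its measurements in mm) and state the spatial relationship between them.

A is a rectangular dining table. The top is 1706×967×46 mm with its upper surface at z = 696 mm. It stands on four 46×46 mm square legs, each inset 43 mm from the nearest pair of top edges, running from the floor to the underside of the top. Four apron rails, 46 mm thick and 100 mm tall, run between adjacent legs with their top edges flush with the underside of the top and their outer faces flush with the legs' outer faces.

B is an I-beam lying along x, 1083 mm long. Overall section height 349 mm. Two flanges 234 mm wide (y) and 30 mm thick, one on the floor and one at the top; a web 12 mm thick runs between them, centred on the flange width.

C is a spool: two coaxial disc flanges of radius 192 mm and thickness 19 mm, joined by a core cylinder of radius 59 mm and height 174 mm. The lower flange rests on z = 0 and the three cylinders share a vertical axis.

The I-beam is on top of the table. The spool is against the table's +x side, with their −y faces flush.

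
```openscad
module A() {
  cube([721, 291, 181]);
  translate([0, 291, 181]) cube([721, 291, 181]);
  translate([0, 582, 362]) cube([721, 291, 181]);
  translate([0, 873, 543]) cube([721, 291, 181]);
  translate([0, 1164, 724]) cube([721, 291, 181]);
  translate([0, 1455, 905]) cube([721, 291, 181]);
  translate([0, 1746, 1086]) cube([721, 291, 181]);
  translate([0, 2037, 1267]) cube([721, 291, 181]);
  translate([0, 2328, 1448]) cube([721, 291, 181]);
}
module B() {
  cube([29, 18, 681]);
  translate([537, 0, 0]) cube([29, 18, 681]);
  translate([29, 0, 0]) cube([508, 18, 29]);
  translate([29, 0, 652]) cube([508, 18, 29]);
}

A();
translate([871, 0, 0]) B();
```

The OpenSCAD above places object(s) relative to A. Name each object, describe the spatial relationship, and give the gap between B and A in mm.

The picture frame's nearest face is 150 mm from the staircase's +x face.

A is a staircase. B is a picture frame. The picture frame is on the floor beside the staircase on its +x side. The gap between the picture frame and the staircase is 150 mm.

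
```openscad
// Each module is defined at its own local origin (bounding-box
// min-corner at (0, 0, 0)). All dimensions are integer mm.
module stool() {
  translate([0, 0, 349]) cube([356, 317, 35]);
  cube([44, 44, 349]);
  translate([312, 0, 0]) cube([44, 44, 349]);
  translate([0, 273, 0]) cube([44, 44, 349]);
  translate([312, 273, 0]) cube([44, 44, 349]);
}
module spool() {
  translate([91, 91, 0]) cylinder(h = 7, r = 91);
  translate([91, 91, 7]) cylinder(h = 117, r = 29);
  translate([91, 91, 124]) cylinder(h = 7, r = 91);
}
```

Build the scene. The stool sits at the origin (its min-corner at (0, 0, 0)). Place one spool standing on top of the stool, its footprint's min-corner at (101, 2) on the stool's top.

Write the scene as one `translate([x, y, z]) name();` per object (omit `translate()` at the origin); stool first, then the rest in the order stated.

stool();
translate([101, 2, 384]) spool();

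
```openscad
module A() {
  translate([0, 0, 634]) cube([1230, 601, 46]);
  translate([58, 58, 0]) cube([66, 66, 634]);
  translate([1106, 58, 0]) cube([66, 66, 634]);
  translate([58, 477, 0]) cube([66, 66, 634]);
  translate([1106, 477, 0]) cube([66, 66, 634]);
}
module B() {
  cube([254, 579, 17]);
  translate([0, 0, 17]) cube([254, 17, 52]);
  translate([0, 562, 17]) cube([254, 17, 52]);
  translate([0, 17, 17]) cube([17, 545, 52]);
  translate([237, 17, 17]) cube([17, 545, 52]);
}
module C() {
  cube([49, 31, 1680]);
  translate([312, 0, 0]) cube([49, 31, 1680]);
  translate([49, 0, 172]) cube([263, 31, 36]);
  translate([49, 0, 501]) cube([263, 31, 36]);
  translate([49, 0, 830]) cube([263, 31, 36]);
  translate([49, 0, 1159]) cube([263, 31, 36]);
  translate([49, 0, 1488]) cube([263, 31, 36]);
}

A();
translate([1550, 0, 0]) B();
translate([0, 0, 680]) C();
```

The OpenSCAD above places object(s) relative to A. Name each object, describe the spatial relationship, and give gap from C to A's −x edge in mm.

The ladder's min-x is at 0; the table's min-x is 0; gap = 0 mm.

A is a table. B is an open box. C is a ladder. The open box is on the floor beside the table on its +x side. The ladder is on top of the table. The gap from the ladder to the table's −x edge is 0 mm.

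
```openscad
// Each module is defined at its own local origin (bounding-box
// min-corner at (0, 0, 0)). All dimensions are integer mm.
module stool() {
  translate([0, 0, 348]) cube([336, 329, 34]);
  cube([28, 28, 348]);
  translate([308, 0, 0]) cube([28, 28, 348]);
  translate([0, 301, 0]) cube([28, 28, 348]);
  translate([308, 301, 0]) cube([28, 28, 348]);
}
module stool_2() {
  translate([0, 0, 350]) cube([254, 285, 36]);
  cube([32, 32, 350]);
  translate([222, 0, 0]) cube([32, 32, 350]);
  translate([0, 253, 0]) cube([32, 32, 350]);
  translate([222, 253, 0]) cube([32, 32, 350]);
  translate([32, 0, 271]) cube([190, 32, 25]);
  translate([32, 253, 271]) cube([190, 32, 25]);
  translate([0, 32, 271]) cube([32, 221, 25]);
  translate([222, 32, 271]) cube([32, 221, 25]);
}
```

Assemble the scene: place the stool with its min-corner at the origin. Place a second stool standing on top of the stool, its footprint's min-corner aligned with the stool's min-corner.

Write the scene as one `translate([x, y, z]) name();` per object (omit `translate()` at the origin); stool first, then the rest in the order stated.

stool();
translate([0, 0, 382]) stool_2();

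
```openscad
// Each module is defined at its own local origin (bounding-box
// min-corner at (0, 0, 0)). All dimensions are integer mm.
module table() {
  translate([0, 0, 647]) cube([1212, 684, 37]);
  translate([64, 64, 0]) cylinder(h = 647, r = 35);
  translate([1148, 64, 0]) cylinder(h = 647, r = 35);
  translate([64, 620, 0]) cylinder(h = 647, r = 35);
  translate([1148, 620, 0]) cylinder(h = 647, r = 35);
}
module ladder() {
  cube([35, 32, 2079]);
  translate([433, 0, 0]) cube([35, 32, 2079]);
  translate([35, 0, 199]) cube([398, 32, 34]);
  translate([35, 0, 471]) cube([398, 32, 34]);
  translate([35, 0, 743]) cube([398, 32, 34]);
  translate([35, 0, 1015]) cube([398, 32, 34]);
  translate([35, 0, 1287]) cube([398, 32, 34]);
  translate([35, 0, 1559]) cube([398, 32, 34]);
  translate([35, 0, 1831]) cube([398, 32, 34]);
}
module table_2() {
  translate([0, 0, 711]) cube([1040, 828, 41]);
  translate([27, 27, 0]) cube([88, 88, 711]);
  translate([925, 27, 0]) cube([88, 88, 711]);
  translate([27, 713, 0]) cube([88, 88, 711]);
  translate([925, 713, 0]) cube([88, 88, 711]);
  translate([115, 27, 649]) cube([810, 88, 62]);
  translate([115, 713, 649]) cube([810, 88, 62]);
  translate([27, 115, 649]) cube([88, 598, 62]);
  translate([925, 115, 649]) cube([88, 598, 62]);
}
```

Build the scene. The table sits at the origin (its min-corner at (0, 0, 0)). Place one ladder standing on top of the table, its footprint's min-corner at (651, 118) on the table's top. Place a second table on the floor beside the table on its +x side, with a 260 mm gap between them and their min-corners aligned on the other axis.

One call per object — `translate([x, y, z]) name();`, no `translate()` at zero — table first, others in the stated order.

table();
translate([651, 118, 684]) ladder();
translate([1472, 0, 0]) table_2();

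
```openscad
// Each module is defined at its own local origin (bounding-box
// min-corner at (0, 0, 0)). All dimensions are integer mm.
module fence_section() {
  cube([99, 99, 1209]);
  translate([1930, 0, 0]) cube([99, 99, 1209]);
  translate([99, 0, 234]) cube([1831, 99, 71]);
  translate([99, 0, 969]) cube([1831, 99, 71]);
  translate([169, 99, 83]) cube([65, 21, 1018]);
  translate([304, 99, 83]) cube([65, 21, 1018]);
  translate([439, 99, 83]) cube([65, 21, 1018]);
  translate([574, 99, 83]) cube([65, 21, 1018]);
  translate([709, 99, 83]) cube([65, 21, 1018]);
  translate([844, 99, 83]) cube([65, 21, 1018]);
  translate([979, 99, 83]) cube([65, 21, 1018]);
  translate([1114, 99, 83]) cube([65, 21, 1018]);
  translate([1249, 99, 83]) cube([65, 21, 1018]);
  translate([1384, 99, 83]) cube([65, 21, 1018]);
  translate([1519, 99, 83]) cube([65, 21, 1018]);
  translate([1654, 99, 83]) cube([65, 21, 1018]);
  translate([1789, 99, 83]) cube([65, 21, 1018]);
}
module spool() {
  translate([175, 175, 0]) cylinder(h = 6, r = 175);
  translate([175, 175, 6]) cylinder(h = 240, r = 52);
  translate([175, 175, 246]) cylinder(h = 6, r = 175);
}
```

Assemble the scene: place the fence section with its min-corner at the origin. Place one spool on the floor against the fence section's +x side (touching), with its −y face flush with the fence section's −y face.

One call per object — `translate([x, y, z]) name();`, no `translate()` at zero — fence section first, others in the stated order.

fence_section();
translate([2029, 0, 0]) spool();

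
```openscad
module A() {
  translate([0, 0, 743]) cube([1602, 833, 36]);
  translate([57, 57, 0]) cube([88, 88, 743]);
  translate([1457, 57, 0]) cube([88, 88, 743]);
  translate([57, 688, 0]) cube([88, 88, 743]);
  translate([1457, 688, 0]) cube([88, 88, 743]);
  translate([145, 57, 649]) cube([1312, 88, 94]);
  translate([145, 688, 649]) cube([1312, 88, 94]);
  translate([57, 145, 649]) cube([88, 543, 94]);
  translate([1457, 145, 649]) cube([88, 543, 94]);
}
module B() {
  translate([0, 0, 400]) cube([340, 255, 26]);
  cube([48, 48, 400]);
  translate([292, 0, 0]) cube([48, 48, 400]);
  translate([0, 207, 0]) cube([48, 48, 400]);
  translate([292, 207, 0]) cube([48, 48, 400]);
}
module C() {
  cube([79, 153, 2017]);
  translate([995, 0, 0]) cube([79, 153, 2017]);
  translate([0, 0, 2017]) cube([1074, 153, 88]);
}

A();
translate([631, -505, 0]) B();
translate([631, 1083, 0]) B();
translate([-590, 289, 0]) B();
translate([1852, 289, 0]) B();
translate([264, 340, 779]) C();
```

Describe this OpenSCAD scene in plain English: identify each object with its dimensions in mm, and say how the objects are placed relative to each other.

A is a table: top 1602 mm (x) × 833 mm (y), 36 mm thick, upper face at z = 779 mm, on four 88×88 mm square legs, each inset 57 mm from the nearest pair of top edges, running from z = 0 to the bottom of the top. Four apron rails, 88 mm thick and 94 mm tall, run between adjacent legs with their top edges flush with the underside of the top and their outer faces flush with the legs' outer faces.

B is a simple wooden stool: a rectangular seat 340 mm (x) by 255 mm (y), 26 mm thick, top face at z = 426 mm, on four square legs, each 48×48 mm in cross-section. The legs rest on z = 0, each flush with a corner of the seat.

C is a rectangular door frame: two vertical jambs of 79×153 mm section, 2017 mm tall, with a clear opening 916 mm wide between their inner faces. A header 88 mm tall and 153 mm deep lies on top of the jambs and spans the full outside width.

Four stools sit around the table at the −y, +y, −x, +x sides. The door frame is on top of the table, centred.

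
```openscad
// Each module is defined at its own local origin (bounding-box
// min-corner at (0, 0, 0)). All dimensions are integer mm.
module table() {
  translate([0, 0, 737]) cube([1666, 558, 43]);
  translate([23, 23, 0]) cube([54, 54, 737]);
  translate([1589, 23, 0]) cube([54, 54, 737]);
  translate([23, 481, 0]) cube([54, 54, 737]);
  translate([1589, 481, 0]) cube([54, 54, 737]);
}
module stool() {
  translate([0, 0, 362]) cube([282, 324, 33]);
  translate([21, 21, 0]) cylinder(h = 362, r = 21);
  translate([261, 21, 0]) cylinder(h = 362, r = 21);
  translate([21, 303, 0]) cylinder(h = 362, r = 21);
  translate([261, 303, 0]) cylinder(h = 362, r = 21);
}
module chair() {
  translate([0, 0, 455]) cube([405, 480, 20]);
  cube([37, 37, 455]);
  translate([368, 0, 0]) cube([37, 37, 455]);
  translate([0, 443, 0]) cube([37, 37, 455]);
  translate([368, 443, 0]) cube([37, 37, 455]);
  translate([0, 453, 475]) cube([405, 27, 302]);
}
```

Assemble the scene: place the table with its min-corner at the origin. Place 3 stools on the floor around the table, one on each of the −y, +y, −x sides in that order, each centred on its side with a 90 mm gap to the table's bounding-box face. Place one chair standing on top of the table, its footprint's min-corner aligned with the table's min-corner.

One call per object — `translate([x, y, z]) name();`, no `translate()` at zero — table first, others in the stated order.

table();
translate([692, -414, 0]) stool();
translate([692, 648, 0]) stool();
translate([-372, 117, 0]) stool();
translate([0, 0, 780]) chair();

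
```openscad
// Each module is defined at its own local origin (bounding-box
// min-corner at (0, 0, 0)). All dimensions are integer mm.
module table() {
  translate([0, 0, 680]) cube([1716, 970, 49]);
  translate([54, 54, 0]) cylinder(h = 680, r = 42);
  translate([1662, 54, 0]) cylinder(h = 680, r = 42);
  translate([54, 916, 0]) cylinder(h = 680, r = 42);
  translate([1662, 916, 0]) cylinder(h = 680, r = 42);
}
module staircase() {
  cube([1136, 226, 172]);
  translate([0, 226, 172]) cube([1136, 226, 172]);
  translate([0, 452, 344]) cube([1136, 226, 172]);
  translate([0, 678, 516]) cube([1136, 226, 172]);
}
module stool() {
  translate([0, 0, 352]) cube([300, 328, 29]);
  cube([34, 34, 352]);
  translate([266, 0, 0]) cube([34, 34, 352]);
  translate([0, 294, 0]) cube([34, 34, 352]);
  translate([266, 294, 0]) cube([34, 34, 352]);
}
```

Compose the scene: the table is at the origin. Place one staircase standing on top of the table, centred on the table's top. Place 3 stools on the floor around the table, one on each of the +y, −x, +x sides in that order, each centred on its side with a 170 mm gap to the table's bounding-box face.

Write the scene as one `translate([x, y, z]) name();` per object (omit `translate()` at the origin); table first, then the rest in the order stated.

table();
translate([290, 33, 729]) staircase();
translate([708, 1140, 0]) stool();
translate([-470, 321, 0]) stool();
translate([1886, 321, 0]) stool();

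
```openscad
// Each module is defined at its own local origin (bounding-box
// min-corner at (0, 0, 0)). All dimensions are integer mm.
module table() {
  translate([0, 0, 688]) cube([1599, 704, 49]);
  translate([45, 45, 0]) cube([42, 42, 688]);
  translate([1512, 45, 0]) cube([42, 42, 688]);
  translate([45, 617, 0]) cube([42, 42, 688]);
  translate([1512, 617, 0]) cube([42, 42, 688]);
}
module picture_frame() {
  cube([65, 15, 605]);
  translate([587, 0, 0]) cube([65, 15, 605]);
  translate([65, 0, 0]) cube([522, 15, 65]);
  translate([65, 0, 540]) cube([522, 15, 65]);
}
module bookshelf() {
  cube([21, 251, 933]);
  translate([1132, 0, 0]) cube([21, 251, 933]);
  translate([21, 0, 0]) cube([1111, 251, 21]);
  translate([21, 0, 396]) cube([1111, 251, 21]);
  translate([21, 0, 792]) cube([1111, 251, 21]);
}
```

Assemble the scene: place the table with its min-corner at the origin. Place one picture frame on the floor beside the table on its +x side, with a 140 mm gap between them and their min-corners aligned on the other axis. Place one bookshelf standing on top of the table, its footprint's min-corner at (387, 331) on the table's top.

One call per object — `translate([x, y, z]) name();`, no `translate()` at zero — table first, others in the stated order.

table();
translate([1739, 0, 0]) picture_frame();
translate([387, 331, 737]) bookshelf();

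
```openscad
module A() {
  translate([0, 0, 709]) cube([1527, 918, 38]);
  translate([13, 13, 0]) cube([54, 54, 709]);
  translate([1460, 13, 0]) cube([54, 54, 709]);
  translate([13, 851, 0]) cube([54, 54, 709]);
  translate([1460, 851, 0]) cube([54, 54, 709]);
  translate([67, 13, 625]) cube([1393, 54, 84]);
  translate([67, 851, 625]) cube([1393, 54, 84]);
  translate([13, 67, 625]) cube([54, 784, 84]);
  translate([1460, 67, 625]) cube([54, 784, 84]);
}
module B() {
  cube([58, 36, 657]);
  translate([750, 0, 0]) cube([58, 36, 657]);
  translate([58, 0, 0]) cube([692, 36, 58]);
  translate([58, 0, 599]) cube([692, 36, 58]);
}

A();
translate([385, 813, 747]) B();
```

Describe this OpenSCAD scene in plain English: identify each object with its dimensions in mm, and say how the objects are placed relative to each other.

A is a table with a 1527×918 mm rectangular top, 38 mm thick, top surface at z = 747 mm, supported by four 54×54 mm square legs, each inset 13 mm from the nearest pair of top edges, running from the floor. Four apron rails, 54 mm thick and 84 mm tall, run between adjacent legs with their top edges flush with the underside of the top and their outer faces flush with the legs' outer faces.

B is a picture frame with a 692×541 mm rectangular opening (x by z) and a uniform 58 mm border on every side. Frame depth is 36 mm along y. It is built from two vertical stiles running the full outside height and two horizontal rails spanning the gap between the stiles.

The picture frame is on top of the table.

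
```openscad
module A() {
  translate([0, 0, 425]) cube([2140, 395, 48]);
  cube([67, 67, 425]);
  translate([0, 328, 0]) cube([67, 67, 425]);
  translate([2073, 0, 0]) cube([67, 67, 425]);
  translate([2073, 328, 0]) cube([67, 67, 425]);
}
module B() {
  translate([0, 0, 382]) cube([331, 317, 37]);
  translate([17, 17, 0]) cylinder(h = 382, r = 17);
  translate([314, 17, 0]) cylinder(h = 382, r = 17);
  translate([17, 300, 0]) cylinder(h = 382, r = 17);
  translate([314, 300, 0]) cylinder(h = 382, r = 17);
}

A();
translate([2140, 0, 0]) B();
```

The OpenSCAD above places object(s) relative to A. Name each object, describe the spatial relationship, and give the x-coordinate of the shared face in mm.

A is a bench. B is a stool. The stool is against the bench's +x side, with their −y faces flush. The x-coordinate of the shared face is 2140 mm.

The bench's +x face and the stool's −x face are both at x = 2140 mm.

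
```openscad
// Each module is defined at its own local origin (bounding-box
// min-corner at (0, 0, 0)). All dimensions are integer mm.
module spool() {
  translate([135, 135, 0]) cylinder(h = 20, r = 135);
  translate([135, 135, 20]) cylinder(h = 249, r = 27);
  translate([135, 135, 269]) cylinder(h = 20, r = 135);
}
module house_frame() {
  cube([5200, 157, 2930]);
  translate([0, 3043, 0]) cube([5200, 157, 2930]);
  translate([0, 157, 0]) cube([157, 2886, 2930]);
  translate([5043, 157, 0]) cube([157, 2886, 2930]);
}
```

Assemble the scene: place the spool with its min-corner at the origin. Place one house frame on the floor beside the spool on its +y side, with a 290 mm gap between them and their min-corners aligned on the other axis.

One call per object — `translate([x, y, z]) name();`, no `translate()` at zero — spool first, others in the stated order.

spool();
translate([0, 560, 0]) house_frame();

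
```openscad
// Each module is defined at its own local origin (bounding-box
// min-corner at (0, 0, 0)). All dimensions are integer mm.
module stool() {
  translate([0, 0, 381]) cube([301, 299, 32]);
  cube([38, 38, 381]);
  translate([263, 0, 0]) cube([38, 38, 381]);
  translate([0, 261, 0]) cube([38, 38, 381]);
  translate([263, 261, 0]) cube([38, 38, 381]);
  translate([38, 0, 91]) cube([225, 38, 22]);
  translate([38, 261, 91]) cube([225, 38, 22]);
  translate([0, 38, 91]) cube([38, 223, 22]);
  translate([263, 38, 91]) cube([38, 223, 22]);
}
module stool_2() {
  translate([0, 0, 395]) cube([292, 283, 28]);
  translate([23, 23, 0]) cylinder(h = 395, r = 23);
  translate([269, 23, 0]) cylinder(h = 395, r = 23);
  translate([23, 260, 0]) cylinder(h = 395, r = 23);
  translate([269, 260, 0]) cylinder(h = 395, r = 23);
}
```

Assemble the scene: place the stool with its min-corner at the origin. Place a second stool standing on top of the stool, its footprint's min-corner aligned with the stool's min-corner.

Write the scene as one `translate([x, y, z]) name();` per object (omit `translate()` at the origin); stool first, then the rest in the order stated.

stool();
translate([0, 0, 413]) stool_2();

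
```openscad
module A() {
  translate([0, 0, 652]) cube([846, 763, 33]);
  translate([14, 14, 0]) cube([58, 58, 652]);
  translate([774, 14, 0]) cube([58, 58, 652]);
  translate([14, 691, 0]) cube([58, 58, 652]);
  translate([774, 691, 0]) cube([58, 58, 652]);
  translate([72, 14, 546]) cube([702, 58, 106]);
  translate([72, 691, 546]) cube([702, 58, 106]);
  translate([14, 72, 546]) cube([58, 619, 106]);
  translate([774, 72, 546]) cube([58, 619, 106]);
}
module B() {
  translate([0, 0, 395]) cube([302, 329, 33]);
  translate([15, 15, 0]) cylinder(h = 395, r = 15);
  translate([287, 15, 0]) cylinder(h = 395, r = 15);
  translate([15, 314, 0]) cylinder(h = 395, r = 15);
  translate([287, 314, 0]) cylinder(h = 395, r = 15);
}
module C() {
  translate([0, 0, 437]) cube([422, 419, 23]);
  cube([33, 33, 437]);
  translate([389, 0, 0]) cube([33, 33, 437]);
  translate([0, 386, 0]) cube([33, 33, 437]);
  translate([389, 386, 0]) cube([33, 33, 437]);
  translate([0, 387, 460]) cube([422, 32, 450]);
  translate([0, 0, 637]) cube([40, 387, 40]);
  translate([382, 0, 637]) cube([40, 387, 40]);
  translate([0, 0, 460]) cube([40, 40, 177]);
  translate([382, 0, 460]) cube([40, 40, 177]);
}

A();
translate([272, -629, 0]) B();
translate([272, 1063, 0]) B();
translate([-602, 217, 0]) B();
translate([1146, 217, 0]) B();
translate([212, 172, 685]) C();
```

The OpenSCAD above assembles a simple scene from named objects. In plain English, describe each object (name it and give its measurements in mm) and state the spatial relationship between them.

A is a table: top 846 mm (x) × 763 mm (y), 33 mm thick, upper face at z = 685 mm, on four 58×58 mm square legs, each inset 14 mm from the nearest pair of top edges, running from z = 0 to the bottom of the top. Four apron rails, 58 mm thick and 106 mm tall, run between adjacent legs with their top edges flush with the underside of the top and their outer faces flush with the legs' outer faces.

B is a four-legged stool. The seat is a 302×329×33 mm slab whose top surface is at z = 428 mm; four round legs, each 30 mm in diameter, run from the floor (z = 0) to the underside of the seat, each leg's axis is inset half a diameter from the nearest pair of seat edges (so the leg's bounding box is flush with the corner).

C is a chair. The seat is a 422×419×23 mm slab with its top at z = 460 mm, on four 33×33 mm corner legs (flush with the seat edges, standing on z = 0). A flat backrest 32 mm thick, 450 mm tall, spans the full seat width and rises from the seat top along its +y edge, rear face flush with the rear of the seat. Two armrests of 40×40 mm section run along each side from the seat's front edge to the front of the backrest, top faces 217 mm above the seat top and outer faces flush with the seat's x-edges; a 40×40 mm post under the front of each armrest stands on the seat at the front corner.

Four stools sit around the table at the −y, +y, −x, +x sides. The chair is on top of the table, centred.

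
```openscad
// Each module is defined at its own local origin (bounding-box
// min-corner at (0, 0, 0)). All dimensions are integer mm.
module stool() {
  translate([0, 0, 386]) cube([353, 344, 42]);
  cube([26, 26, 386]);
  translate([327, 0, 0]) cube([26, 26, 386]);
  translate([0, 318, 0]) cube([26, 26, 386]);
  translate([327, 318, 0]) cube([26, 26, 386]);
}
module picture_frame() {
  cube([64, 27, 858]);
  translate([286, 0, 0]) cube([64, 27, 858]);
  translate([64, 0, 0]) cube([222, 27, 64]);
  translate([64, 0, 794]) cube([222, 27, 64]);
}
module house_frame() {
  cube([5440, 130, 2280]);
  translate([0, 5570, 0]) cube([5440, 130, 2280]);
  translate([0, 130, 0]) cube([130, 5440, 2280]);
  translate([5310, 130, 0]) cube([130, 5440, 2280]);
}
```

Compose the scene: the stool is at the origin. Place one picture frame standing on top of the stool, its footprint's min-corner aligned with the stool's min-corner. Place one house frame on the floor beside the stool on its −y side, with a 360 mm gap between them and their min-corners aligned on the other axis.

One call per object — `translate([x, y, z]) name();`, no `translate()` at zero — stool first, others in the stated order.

stool();
translate([0, 0, 428]) picture_frame();
translate([0, -6060, 0]) house_frame();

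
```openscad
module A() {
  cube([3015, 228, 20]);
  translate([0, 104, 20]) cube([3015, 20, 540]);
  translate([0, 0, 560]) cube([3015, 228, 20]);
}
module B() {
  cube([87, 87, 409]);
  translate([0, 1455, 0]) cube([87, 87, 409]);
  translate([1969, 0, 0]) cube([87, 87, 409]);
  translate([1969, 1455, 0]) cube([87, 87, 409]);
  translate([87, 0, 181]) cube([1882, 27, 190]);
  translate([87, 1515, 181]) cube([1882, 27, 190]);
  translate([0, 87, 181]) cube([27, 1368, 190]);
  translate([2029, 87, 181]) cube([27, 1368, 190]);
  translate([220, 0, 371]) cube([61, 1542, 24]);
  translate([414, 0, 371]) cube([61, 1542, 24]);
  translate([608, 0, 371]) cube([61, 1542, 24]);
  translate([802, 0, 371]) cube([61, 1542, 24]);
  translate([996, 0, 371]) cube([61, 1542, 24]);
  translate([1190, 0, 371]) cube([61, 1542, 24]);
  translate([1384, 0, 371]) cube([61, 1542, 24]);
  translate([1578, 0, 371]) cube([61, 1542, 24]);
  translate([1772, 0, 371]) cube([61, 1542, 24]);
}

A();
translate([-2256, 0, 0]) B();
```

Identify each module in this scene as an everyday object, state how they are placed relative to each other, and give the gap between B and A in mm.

A is an I-beam. B is a bed frame. The bed frame is on the floor beside the I-beam on its −x side. The gap between the bed frame and the I-beam is 200 mm.

The bed frame's nearest face is 200 mm from the I-beam's −x face.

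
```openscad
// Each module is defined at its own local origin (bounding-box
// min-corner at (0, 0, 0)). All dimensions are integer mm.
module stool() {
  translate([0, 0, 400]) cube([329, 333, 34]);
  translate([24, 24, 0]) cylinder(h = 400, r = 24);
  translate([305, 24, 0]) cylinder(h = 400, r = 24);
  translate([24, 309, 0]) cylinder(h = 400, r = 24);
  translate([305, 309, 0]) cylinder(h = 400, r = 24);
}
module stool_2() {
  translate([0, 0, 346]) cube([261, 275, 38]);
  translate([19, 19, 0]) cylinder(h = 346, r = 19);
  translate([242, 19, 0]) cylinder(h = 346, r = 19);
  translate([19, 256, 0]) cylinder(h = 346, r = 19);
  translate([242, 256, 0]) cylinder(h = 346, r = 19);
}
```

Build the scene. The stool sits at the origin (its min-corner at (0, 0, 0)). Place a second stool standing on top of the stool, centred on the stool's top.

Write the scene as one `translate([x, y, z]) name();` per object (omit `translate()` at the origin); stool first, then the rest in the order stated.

stool();
translate([34, 29, 434]) stool_2();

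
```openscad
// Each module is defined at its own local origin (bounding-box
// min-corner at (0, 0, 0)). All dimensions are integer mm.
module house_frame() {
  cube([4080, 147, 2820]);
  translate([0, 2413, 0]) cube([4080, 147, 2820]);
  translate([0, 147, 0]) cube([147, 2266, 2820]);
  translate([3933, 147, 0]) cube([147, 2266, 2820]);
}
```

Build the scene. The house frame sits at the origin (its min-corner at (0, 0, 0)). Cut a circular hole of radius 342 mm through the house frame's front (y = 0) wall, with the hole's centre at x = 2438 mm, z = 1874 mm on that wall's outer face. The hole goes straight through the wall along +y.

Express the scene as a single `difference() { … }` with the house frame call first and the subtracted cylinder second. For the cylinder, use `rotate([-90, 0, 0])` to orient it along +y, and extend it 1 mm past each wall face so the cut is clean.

difference() {
  house_frame();
  translate([2438, -1, 1874]) rotate([-90, 0, 0]) cylinder(h = 149, r = 342);
}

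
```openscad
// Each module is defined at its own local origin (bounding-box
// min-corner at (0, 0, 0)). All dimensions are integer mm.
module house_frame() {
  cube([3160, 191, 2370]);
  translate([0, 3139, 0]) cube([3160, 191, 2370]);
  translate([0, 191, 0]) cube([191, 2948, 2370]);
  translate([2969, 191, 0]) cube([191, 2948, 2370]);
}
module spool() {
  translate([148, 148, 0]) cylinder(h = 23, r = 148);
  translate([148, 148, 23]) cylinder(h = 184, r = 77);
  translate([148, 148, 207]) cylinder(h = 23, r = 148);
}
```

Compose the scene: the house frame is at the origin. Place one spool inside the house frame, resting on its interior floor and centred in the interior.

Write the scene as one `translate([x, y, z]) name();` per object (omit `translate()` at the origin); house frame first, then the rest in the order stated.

house_frame();
translate([1432, 1517, 0]) spool();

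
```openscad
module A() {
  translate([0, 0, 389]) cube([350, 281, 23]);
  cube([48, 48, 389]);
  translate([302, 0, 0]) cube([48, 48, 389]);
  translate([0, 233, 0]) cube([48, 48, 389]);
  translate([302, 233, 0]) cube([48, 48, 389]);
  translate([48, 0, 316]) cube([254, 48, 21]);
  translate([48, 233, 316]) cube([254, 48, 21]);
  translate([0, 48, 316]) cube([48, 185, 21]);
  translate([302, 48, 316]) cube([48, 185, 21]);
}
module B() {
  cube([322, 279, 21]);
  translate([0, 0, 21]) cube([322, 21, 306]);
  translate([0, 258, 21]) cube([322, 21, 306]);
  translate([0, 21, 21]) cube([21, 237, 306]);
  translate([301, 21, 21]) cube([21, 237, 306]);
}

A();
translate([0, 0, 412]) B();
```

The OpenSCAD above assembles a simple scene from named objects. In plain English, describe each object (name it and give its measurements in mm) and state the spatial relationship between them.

A is a four-legged stool. The seat is 350×281 mm, 23 mm thick, top at z = 412 mm. It stands on four square legs, each 48×48 mm in cross-section, from z = 0 to the seat underside, each flush with a corner of the seat. Four stretchers, 48 mm wide and 21 mm tall, connect adjacent legs with their undersides at z = 316 mm, each running between the inner faces of the legs it joins and aligned with the legs' outer faces on the other axis.

B is an open-topped rectangular box: outside dimensions 322×279×327 mm, with a uniform wall and base thickness of 21 mm. The base is a full 322×279 slab on the floor; four walls sit on top of the base. The front and back walls (the −y and +y sides) span the full width; the two side walls fit between them.

The open box is on top of the stool.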